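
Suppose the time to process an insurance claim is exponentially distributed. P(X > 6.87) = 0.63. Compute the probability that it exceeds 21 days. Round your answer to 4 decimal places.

0.2436

e^(−λ·6.87) = 0.63 ⇒ λ = −ln(0.63)/6.87 = 0.0672541.
P(X > 21) = e^(−0.0672541·21) = e^(−1.4123) ≈ 0.2436.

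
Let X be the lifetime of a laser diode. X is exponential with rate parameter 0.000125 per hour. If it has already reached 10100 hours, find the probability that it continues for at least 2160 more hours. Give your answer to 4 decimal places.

0.7634

By the memoryless property, P(X > 10100+2160 | X > 10100) = P(X > 2160).
P(X > 2160) = e^(−0.27) ≈ 0.7634.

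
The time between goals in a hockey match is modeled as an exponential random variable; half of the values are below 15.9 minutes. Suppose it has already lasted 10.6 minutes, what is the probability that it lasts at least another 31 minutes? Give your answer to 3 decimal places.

For an exponential, median = ln(2)/λ, so λ = ln 2 / 15.9 = 0.0435942 per minute.
P(X > s+t | X > s) = e^(−λ(s+t))/e^(−λs) = e^(−λt), independent of s = 10.6.
P(X > 31) = e^(−1.3514) ≈ 0.259.

0.259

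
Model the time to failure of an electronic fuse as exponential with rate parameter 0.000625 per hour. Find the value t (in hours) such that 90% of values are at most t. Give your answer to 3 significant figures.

3680

Set 1 − e^(−λt) = 0.9, so t = −ln(0.1)/λ = 2.3026/0.000625 ≈ 3684.14 hours.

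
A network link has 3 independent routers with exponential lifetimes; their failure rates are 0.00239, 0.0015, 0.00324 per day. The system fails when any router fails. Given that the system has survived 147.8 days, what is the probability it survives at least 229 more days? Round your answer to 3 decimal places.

0.195

Time to first failure ~ Exp(Σλ) with Σλ = 0.00713.
By memorylessness, P(T > 147.8+229 | T > 147.8) = P(T > 229) = e^(−0.00713·229) ≈ 0.195.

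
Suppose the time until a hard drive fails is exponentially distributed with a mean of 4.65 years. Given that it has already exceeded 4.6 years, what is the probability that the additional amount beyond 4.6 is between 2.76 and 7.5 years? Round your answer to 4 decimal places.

The rate is λ = 1/4.65 = 0.215054 per year.
Memoryless: the residual past 4.6 is again Exp(λ).
P(2.76 < residual < 7.5) = e^(−λ·2.76) − e^(−λ·7.5) = 0.55236 − 0.19931 ≈ 0.3531.

0.3531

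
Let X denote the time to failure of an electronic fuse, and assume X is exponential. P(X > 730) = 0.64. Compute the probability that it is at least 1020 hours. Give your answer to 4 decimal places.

0.5360

e^(−λ·730) = 0.64 ⇒ λ = −ln(0.64)/730 = 0.000611352.
P(X > 1020) = e^(−0.000611352·1020) = e^(−0.62358) ≈ 0.5360.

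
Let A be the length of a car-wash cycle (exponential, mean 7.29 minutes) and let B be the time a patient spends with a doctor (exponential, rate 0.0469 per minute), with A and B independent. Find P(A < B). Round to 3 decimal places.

λ_1 = 1/7.29 = 0.137174, λ_2 = 0.0469.
For independent exponentials, P(A < B) = λ_1/(λ_1+λ_2) = 0.137174/0.184074 ≈ 0.745.

0.745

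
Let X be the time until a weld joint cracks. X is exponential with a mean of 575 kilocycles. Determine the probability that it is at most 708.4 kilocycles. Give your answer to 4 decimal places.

0.7083

The rate is λ = 1/575 = 0.00173913 per kilocycle.
P(X ≤ 708.4) = 1 − e^(−λ·708.4) = 1 − e^(−1.232) ≈ 0.7083.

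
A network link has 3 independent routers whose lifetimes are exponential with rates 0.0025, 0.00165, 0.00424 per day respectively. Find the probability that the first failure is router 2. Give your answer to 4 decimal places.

0.1967

The time to first failure is exponential with rate Σλ = 0.0025 + 0.00165 + 0.00424 = 0.00839.
P(router 2 first) = λ_2/Σλ = 0.00165/0.00839 ≈ 0.1967.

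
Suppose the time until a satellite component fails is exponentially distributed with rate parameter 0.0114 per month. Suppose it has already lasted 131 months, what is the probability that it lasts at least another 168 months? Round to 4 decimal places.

0.1473

P(X > s+t | X > s) = e^(−λ(s+t))/e^(−λs) = e^(−λt), independent of s = 131.
P(X > 168) = e^(−1.9152) ≈ 0.1473.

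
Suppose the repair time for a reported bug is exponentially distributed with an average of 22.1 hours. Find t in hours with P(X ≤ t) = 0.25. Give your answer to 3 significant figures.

6.36

The rate is λ = 1/22.1 = 0.0452489 per hour.
Set 1 − e^(−λt) = 0.25, so t = −ln(0.75)/λ = 0.28768/0.0452489 ≈ 6.35777 hours.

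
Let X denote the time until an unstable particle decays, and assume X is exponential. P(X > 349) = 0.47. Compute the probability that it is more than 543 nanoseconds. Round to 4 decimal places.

0.3089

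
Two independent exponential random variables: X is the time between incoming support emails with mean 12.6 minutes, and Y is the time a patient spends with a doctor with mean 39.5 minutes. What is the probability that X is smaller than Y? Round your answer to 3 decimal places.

λ_1 = 1/12.6 = 0.0793651, λ_2 = 1/39.5 = 0.0253165.
For independent exponentials, P(X < Y) = λ_1/(λ_1+λ_2) = 0.0793651/0.104682 ≈ 0.758.

0.758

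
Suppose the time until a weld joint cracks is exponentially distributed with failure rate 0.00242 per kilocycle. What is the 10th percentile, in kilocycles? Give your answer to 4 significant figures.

43.54

Set 1 − e^(−λt) = 0.1, so t = −ln(0.9)/λ = 0.10536/0.00242 ≈ 43.5374 kilocycles.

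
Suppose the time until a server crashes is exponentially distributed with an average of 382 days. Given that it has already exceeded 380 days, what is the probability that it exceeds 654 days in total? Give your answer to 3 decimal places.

The rate is λ = 1/382 = 0.0026178 per day.
By the memoryless property, P(X > 380+274 | X > 380) = P(X > 274).
P(X > 274) = e^(−0.71728) ≈ 0.488.

0.488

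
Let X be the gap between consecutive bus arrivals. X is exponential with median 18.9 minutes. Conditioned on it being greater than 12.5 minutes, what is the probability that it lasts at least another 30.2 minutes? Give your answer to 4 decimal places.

0.3304

For an exponential, median = ln(2)/λ, so λ = ln 2 / 18.9 = 0.0366745 per minute.
By the memoryless property, P(X > 12.5+30.2 | X > 12.5) = P(X > 30.2).
P(X > 30.2) = e^(−1.1076) ≈ 0.3304.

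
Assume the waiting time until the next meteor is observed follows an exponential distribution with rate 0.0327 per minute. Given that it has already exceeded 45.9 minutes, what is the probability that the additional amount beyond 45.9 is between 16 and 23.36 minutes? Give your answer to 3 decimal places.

Memoryless: the residual past 45.9 is again Exp(λ).
P(16 < residual < 23.36) = e^(−λ·16) − e^(−λ·23.36) = 0.59262 − 0.46586 ≈ 0.127.

0.127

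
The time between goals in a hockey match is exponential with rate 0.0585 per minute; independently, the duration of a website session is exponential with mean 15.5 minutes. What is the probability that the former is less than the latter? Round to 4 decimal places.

0.4755

λ_1 = 0.0585, λ_2 = 1/15.5 = 0.0645161.
For independent exponentials, P(the former < the latter) = λ_1/(λ_1+λ_2) = 0.0585/0.123016 ≈ 0.4755.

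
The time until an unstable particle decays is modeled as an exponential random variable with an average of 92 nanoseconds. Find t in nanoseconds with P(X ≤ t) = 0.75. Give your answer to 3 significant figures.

The rate is λ = 1/92 = 0.0108696 per nanosecond.
Set 1 − e^(−λt) = 0.75, so t = −ln(0.25)/λ = 1.3863/0.0108696 ≈ 127.539 nanoseconds.

128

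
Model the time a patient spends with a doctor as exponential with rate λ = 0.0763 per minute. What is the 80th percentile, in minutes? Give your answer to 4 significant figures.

Set 1 − e^(−λt) = 0.8, so t = −ln(0.2)/λ = 1.6094/0.0763 ≈ 21.0936 minutes.

21.09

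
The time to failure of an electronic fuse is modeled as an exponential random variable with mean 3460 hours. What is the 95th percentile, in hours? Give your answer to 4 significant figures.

10370

The rate is λ = 1/3460 = 0.000289017 per hour.
Set 1 − e^(−λt) = 0.95, so t = −ln(0.05)/λ = 2.9957/0.000289017 ≈ 10365.2 hours.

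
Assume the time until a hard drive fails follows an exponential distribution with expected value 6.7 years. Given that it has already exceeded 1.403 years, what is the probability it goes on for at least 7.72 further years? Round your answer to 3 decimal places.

0.316

The rate is λ = 1/6.7 = 0.149254 per year.
By the memoryless property, P(X > 1.403+7.72 | X > 1.403) = P(X > 7.72).
P(X > 7.72) = e^(−1.1522) ≈ 0.316.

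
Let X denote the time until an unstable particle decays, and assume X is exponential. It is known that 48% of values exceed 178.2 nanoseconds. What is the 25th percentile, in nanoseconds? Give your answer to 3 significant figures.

69.8

e^(−λ·178.2) = 0.48 ⇒ λ = −ln(0.48)/178.2 = 0.00411879.
25th percentile: 1 − e^(−λt) = 0.25, t = −ln(0.75)/λ = 69.8462 nanoseconds.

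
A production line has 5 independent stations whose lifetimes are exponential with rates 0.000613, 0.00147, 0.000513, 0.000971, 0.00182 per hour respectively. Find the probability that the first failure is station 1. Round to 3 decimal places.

0.114

The time to first failure is exponential with rate Σλ = 0.000613 + 0.00147 + 0.000513 + 0.000971 + 0.00182 = 0.005387.
P(station 1 first) = λ_1/Σλ = 0.000613/0.005387 ≈ 0.114.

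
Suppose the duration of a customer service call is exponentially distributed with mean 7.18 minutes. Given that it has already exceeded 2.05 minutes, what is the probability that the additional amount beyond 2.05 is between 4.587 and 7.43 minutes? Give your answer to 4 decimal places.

The rate is λ = 1/7.18 = 0.139276 per minute.
Memoryless: the residual past 2.05 is again Exp(λ).
P(4.587 < residual < 7.43) = e^(−λ·4.587) − e^(−λ·7.43) = 0.52789 − 0.35529 ≈ 0.1726.

0.1726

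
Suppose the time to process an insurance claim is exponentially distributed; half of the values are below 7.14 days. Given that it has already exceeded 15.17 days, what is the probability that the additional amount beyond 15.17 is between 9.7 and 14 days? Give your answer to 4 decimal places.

0.1331

For an exponential, median = ln(2)/λ, so λ = ln 2 / 7.14 = 0.0970794 per day.
Memoryless: the residual past 15.17 is again Exp(λ).
P(9.7 < residual < 14) = e^(−λ·9.7) − e^(−λ·14) = 0.38998 − 0.25689 ≈ 0.1331.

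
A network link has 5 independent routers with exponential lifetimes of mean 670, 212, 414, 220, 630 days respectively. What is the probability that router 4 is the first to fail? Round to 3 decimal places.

Rates: λ_i = 1/mean_i → 0.00149254, 0.00471698, 0.00241546, 0.00454545, 0.0015873; Σλ = 0.0147577.
P(router 4 first) = λ_4/Σλ = 0.00454545/0.0147577 ≈ 0.308.

0.308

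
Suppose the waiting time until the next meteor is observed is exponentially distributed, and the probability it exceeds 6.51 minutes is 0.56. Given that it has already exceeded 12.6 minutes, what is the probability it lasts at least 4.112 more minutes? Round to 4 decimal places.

From e^(−λ·6.51) = 0.56, λ = −ln(0.56)/6.51 = 0.0890658.
Memoryless: P(X > 12.6+4.112 | X > 12.6) = P(X > 4.112) = e^(−0.0890658·4.112) ≈ 0.6933.

0.6933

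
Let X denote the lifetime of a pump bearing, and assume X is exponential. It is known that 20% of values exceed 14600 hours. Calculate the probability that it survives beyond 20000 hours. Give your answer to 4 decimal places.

0.1103

e^(−λ·14600) = 0.20 ⇒ λ = −ln(0.20)/14600 = 0.000110235.
P(X > 20000) = e^(−0.000110235·20000) = e^(−2.2047) ≈ 0.1103.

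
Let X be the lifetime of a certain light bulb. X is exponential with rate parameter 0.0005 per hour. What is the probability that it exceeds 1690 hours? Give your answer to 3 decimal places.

P(X > 1690) = e^(−λ·1690) = e^(−0.845) ≈ 0.430.

0.430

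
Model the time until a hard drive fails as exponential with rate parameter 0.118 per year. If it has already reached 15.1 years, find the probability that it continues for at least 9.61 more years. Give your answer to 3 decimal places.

0.322

The exponential is memoryless, so the remaining time is again Exp(λ): the condition X > 15.1 is irrelevant.
P(X > 9.61) = e^(−1.134) ≈ 0.322.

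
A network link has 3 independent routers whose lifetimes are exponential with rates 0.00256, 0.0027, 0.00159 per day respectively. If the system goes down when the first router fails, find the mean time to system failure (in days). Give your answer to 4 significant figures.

The time to first failure is exponential with rate Σλ = 0.00256 + 0.0027 + 0.00159 = 0.00685.
E[min] = 1/Σλ = 1/0.00685 = 145.985 days.

146.0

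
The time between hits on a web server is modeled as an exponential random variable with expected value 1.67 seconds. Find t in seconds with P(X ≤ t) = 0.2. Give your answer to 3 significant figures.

The rate is λ = 1/1.67 = 0.598802 per second.
Set 1 − e^(−λt) = 0.2, so t = −ln(0.8)/λ = 0.22314/0.598802 ≈ 0.37265 seconds.

0.373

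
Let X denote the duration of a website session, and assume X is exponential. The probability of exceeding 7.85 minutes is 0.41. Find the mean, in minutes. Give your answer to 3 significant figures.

8.80

e^(−λ·7.85) = 0.41 ⇒ λ = −ln(0.41)/7.85 = 0.113579.
Mean = 1/λ = 8.80442 minutes.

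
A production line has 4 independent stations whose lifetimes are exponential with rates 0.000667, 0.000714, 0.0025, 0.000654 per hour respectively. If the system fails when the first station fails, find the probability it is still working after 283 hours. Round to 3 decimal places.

0.277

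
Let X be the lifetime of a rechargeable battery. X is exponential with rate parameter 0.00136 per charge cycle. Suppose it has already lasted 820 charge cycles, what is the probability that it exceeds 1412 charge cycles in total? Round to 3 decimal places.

By the memoryless property, P(X > 820+592 | X > 820) = P(X > 592).
P(X > 592) = e^(−0.80512) ≈ 0.447.

0.447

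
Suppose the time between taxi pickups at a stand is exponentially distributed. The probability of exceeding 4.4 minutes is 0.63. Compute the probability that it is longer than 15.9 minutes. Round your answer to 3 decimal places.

0.188

e^(−λ·4.4) = 0.63 ⇒ λ = −ln(0.63)/4.4 = 0.105008.
P(X > 15.9) = e^(−0.105008·15.9) = e^(−1.6696) ≈ 0.188.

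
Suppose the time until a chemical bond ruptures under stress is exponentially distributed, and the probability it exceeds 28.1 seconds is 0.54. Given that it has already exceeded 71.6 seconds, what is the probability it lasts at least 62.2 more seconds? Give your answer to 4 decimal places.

0.2557

From e^(−λ·28.1) = 0.54, λ = −ln(0.54)/28.1 = 0.0219283.
Memoryless: P(X > 71.6+62.2 | X > 71.6) = P(X > 62.2) = e^(−0.0219283·62.2) ≈ 0.2557.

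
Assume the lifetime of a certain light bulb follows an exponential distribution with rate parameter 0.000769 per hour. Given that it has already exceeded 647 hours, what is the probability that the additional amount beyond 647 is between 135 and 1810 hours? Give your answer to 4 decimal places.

Memoryless: the residual past 647 is again Exp(λ).
P(135 < residual < 1810) = e^(−λ·135) − e^(−λ·1810) = 0.90139 − 0.24860 ≈ 0.6528.

0.6528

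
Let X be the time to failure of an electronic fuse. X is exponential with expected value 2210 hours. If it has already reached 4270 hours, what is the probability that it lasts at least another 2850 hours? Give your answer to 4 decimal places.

0.2754

The rate is λ = 1/2210 = 0.000452489 per hour.
By the memoryless property, P(X > 4270+2850 | X > 4270) = P(X > 2850).
P(X > 2850) = e^(−1.2896) ≈ 0.2754.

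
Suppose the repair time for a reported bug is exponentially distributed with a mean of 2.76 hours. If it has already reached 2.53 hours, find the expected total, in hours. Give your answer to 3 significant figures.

The rate is λ = 1/2.76 = 0.362319 per hour.
By memorylessness, E[X | X > 2.53] = 2.53 + 1/λ = 2.53 + 2.76 = 5.29 hours.

5.29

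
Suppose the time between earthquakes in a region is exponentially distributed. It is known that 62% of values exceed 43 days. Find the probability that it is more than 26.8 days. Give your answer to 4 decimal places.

0.7423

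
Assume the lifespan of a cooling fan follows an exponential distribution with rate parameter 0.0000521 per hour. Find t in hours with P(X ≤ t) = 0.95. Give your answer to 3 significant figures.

57500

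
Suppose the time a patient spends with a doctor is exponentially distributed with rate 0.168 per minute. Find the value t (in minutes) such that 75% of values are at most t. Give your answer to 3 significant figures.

Set 1 − e^(−λt) = 0.75, so t = −ln(0.25)/λ = 1.3863/0.168 ≈ 8.25175 minutes.

8.25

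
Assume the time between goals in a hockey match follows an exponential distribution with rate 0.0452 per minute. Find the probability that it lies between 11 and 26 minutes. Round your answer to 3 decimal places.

P(11 < X < 26) = e^(−λ·11) − e^(−λ·26) = 0.60823 − 0.30876 ≈ 0.299.

0.299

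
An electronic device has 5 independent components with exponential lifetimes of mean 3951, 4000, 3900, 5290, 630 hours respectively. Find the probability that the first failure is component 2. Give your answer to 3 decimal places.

0.099

Rates: λ_i = 1/mean_i → 0.0002531, 0.00025, 0.00025641, 0.000189036, 0.0015873; Σλ = 0.00253585.
P(component 2 first) = λ_2/Σλ = 0.00025/0.00253585 ≈ 0.099.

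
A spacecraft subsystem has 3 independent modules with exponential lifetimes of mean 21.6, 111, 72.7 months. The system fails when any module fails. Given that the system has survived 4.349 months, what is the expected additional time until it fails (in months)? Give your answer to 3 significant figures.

14.5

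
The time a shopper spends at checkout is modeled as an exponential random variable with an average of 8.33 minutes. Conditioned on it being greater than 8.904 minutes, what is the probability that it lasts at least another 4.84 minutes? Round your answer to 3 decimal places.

0.559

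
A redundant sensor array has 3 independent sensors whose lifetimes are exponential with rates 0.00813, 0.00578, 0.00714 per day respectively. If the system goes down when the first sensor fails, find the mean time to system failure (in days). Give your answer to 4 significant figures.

The time to first failure is exponential with rate Σλ = 0.00813 + 0.00578 + 0.00714 = 0.02105.
E[min] = 1/Σλ = 1/0.02105 = 47.5059 days.

47.51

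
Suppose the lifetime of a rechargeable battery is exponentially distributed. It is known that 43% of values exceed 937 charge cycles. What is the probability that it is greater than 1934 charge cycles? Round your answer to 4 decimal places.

0.1752

e^(−λ·937) = 0.43 ⇒ λ = −ln(0.43)/937 = 0.000900715.
P(X > 1934) = e^(−0.000900715·1934) = e^(−1.742) ≈ 0.1752.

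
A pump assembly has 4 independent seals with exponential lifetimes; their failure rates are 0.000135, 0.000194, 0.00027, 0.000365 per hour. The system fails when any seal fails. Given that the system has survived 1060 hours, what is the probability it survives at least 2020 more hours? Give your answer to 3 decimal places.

0.143

Time to first failure ~ Exp(Σλ) with Σλ = 0.000964.
By memorylessness, P(T > 1060+2020 | T > 1060) = P(T > 2020) = e^(−0.000964·2020) ≈ 0.143.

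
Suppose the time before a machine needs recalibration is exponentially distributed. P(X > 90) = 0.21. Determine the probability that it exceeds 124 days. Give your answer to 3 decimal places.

e^(−λ·90) = 0.21 ⇒ λ = −ln(0.21)/90 = 0.0173405.
P(X > 124) = e^(−0.0173405·124) = e^(−2.1502) ≈ 0.116.

0.116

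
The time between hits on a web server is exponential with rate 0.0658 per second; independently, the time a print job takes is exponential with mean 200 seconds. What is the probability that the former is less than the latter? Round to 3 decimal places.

0.929

λ_1 = 0.0658, λ_2 = 1/200 = 0.005.
For independent exponentials, P(the former < the latter) = λ_1/(λ_1+λ_2) = 0.0658/0.0708 ≈ 0.929.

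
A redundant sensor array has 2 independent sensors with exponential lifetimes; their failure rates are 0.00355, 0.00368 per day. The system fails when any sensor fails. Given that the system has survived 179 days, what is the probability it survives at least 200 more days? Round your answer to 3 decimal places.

Time to first failure ~ Exp(Σλ) with Σλ = 0.00723.
By memorylessness, P(T > 179+200 | T > 179) = P(T > 200) = e^(−0.00723·200) ≈ 0.236.

0.236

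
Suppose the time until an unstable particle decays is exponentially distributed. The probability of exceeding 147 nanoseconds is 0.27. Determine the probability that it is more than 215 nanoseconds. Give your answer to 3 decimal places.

0.147

e^(−λ·147) = 0.27 ⇒ λ = −ln(0.27)/147 = 0.00890703.
P(X > 215) = e^(−0.00890703·215) = e^(−1.915) ≈ 0.147.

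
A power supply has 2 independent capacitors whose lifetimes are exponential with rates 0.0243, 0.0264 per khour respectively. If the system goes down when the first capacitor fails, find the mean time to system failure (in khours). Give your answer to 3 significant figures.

The time to first failure is exponential with rate Σλ = 0.0243 + 0.0264 = 0.0507.
E[min] = 1/Σλ = 1/0.0507 = 19.7239 khours.

19.7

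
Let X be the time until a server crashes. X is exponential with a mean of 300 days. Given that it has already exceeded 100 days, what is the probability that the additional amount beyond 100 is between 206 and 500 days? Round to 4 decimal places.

The rate is λ = 1/300 = 0.00333333 per day.
Memoryless: the residual past 100 is again Exp(λ).
P(206 < residual < 500) = e^(−λ·206) − e^(−λ·500) = 0.50325 − 0.18888 ≈ 0.3144.

0.3144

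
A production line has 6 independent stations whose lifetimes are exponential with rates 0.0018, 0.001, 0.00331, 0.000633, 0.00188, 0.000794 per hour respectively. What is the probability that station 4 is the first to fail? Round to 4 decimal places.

0.0672

The time to first failure is exponential with rate Σλ = 0.0018 + 0.001 + 0.00331 + 0.000633 + 0.00188 + 0.000794 = 0.009417.
P(station 4 first) = λ_4/Σλ = 0.000633/0.009417 ≈ 0.0672.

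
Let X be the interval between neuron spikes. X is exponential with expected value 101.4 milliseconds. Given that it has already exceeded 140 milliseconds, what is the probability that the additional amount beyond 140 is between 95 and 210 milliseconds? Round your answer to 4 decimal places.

The rate is λ = 1/101.4 = 0.00986193 per millisecond.
Memoryless: the residual past 140 is again Exp(λ).
P(95 < residual < 210) = e^(−λ·95) − e^(−λ·210) = 0.39185 − 0.12606 ≈ 0.2658.

0.2658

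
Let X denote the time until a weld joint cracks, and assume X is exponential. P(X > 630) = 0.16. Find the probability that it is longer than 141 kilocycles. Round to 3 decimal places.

0.664

e^(−λ·630) = 0.16 ⇒ λ = −ln(0.16)/630 = 0.00290886.
P(X > 141) = e^(−0.00290886·141) = e^(−0.41015) ≈ 0.664.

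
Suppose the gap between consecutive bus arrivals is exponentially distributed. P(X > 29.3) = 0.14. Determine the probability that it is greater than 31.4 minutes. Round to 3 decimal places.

0.122

e^(−λ·29.3) = 0.14 ⇒ λ = −ln(0.14)/29.3 = 0.0671028.
P(X > 31.4) = e^(−0.0671028·31.4) = e^(−2.107) ≈ 0.122.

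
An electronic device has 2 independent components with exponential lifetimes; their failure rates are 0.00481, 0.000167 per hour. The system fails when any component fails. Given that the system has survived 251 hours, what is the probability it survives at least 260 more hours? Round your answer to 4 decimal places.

0.2742

Time to first failure ~ Exp(Σλ) with Σλ = 0.004977.
By memorylessness, P(T > 251+260 | T > 251) = P(T > 260) = e^(−0.004977·260) ≈ 0.2742.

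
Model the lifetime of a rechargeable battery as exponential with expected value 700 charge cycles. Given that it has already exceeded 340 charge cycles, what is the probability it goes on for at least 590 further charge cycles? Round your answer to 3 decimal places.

0.430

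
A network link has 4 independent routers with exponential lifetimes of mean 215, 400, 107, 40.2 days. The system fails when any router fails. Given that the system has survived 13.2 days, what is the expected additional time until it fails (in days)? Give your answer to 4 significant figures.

24.17

First-failure rate Σλ = 1/215 + 1/400 + 1/107 + 1/40.2 = 0.0413726.
By memorylessness the expected residual is 1/Σλ = 24.1706 days, regardless of the 13.2 already elapsed.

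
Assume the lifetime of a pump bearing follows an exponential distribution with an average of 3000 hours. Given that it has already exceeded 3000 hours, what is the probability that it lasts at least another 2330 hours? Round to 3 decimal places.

0.460

The rate is λ = 1/3000 = 0.000333333 per hour.
The exponential is memoryless, so the remaining time is again Exp(λ): the condition X > 3000 is irrelevant.
P(X > 2330) = e^(−0.77667) ≈ 0.460.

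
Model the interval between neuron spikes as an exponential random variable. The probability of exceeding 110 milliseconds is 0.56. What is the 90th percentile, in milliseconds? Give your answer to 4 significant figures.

e^(−λ·110) = 0.56 ⇒ λ = −ln(0.56)/110 = 0.00527108.
90th percentile: 1 − e^(−λt) = 0.9, t = −ln(0.1)/λ = 436.834 milliseconds.

436.8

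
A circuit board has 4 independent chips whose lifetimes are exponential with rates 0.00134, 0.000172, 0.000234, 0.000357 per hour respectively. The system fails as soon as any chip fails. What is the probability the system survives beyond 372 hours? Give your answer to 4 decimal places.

The time to first failure is exponential with rate Σλ = 0.00134 + 0.000172 + 0.000234 + 0.000357 = 0.002103.
P(min > 372) = e^(−0.002103·372) = e^(−0.78232) ≈ 0.4573.

0.4573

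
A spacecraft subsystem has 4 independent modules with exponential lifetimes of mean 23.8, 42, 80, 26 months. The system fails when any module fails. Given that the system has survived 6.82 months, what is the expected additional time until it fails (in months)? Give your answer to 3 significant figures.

First-failure rate Σλ = 1/23.8 + 1/42 + 1/80 + 1/26 = 0.116788.
By memorylessness the expected residual is 1/Σλ = 8.56253 months, regardless of the 6.82 already elapsed.

8.56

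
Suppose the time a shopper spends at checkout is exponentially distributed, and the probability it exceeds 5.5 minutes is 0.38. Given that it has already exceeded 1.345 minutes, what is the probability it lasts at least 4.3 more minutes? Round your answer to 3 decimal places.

From e^(−λ·5.5) = 0.38, λ = −ln(0.38)/5.5 = 0.175924.
Memoryless: P(X > 1.345+4.3 | X > 1.345) = P(X > 4.3) = e^(−0.175924·4.3) ≈ 0.469.

0.469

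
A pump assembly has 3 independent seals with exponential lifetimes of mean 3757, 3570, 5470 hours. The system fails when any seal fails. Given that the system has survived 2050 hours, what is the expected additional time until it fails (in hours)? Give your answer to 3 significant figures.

1370

First-failure rate Σλ = 1/3757 + 1/3570 + 1/5470 = 0.000729097.
By memorylessness the expected residual is 1/Σλ = 1371.56 hours, regardless of the 2050 already elapsed.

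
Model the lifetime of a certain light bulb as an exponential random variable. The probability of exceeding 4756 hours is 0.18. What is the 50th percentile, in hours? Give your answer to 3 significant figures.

e^(−λ·4756) = 0.18 ⇒ λ = −ln(0.18)/4756 = 0.000360555.
50th percentile: 1 − e^(−λt) = 0.5, t = −ln(0.5)/λ = 1922.45 hours.

1920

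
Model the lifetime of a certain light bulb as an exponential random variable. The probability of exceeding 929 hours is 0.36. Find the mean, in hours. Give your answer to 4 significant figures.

909.3

e^(−λ·929) = 0.36 ⇒ λ = −ln(0.36)/929 = 0.00109973.
Mean = 1/λ = 909.312 hours.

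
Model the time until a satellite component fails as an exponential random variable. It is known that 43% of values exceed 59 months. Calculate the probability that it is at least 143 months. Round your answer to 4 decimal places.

e^(−λ·59) = 0.43 ⇒ λ = −ln(0.43)/59 = 0.0143046.
P(X > 143) = e^(−0.0143046·143) = e^(−2.0456) ≈ 0.1293.

0.1293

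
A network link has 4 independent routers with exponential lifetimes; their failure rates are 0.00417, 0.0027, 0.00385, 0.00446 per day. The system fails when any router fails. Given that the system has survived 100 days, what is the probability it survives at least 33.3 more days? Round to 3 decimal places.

0.603

Time to first failure ~ Exp(Σλ) with Σλ = 0.01518.
By memorylessness, P(T > 100+33.3 | T > 100) = P(T > 33.3) = e^(−0.01518·33.3) ≈ 0.603.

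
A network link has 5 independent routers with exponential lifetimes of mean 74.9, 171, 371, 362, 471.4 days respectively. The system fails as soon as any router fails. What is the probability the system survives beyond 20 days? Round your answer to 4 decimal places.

0.5853

The first failure time is exponential with rate Σλ_i = 1/74.9 + 1/171 + 1/371 + 1/362 + 1/471.4 = 0.0267783 per day.
P(min > 20) = e^(−0.0267783·20) = e^(−0.53557) ≈ 0.5853.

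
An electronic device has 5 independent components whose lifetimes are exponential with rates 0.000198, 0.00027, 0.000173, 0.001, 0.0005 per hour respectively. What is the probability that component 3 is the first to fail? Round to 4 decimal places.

The time to first failure is exponential with rate Σλ = 0.000198 + 0.00027 + 0.000173 + 0.001 + 0.0005 = 0.002141.
P(component 3 first) = λ_3/Σλ = 0.000173/0.002141 ≈ 0.0808.

0.0808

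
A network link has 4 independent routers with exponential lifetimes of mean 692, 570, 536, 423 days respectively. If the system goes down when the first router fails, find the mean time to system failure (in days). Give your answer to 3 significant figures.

The first failure time is exponential with rate Σλ_i = 1/692 + 1/570 + 1/536 + 1/423 = 0.00742921 per day.
E[min] = 1/Σλ = 1/0.00742921 = 134.604 days.

135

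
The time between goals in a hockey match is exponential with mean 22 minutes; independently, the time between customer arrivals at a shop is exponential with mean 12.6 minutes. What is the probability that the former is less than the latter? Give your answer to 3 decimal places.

λ_1 = 1/22 = 0.0454545, λ_2 = 1/12.6 = 0.0793651.
For independent exponentials, P(the former < the latter) = λ_1/(λ_1+λ_2) = 0.0454545/0.12482 ≈ 0.364.

0.364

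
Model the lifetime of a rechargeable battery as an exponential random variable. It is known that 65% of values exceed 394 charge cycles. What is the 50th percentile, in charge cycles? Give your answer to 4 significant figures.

e^(−λ·394) = 0.65 ⇒ λ = −ln(0.65)/394 = 0.00109336.
50th percentile: 1 − e^(−λt) = 0.5, t = −ln(0.5)/λ = 633.962 charge cycles.

634.0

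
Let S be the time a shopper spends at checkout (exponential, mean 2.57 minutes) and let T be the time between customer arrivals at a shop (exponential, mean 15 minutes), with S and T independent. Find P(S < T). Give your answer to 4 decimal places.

λ_1 = 1/2.57 = 0.389105, λ_2 = 1/15 = 0.0666667.
For independent exponentials, P(S < T) = λ_1/(λ_1+λ_2) = 0.389105/0.455772 ≈ 0.8537.

0.8537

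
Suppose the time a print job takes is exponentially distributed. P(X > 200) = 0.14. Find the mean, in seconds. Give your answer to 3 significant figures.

102

e^(−λ·200) = 0.14 ⇒ λ = −ln(0.14)/200 = 0.00983056.
Mean = 1/λ = 101.724 seconds.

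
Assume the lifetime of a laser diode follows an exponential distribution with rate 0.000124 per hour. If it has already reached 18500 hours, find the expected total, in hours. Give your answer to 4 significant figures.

By memorylessness, E[X | X > 18500] = 18500 + 1/λ = 18500 + 8064.52 = 26564.5 hours.

26560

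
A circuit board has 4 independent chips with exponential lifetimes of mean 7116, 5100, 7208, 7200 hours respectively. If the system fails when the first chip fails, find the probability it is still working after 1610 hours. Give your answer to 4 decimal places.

The first failure time is exponential with rate Σλ_i = 1/7116 + 1/5100 + 1/7208 + 1/7200 = 0.00061423 per hour.
P(min > 1610) = e^(−0.00061423·1610) = e^(−0.98891) ≈ 0.3720.

0.3720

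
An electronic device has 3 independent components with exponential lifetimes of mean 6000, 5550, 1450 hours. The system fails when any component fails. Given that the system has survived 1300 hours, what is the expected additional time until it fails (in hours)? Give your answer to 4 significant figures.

First-failure rate Σλ = 1/6000 + 1/5550 + 1/1450 = 0.0010365.
By memorylessness the expected residual is 1/Σλ = 964.783 hours, regardless of the 1300 already elapsed.

964.8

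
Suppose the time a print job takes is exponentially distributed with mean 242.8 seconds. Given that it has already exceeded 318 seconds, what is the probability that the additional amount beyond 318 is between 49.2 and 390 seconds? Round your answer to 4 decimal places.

0.6159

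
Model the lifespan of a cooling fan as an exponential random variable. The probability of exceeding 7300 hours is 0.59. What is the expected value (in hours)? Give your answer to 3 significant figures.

13800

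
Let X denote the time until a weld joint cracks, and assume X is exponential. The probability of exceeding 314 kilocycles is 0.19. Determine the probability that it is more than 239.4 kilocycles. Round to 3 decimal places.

e^(−λ·314) = 0.19 ⇒ λ = −ln(0.19)/314 = 0.00528895.
P(X > 239.4) = e^(−0.00528895·239.4) = e^(−1.2662) ≈ 0.282.

0.282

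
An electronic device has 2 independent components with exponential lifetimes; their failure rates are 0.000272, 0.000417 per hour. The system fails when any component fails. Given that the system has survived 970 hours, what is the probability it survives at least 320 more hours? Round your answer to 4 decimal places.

0.8021

Time to first failure ~ Exp(Σλ) with Σλ = 0.000689.
By memorylessness, P(T > 970+320 | T > 970) = P(T > 320) = e^(−0.000689·320) ≈ 0.8021.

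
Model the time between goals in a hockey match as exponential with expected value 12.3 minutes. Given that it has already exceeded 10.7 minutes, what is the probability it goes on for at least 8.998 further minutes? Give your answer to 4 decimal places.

0.4812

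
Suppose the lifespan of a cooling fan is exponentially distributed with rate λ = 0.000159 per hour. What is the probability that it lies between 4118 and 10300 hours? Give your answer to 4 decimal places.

P(4118 < X < 10300) = e^(−λ·4118) − e^(−λ·10300) = 0.51957 − 0.19443 ≈ 0.3251.

0.3251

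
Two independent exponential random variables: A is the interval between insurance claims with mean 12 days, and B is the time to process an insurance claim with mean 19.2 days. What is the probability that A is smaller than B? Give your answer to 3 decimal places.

λ_1 = 1/12 = 0.0833333, λ_2 = 1/19.2 = 0.0520833.
For independent exponentials, P(A < B) = λ_1/(λ_1+λ_2) = 0.0833333/0.135417 ≈ 0.615.

0.615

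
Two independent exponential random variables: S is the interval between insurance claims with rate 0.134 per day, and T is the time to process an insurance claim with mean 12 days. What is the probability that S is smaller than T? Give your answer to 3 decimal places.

0.617

λ_1 = 0.134, λ_2 = 1/12 = 0.0833333.
For independent exponentials, P(S < T) = λ_1/(λ_1+λ_2) = 0.134/0.217333 ≈ 0.617.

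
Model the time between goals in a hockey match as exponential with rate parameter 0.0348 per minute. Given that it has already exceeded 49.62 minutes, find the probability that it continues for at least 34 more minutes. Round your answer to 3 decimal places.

0.306

P(X > s+t | X > s) = e^(−λ(s+t))/e^(−λs) = e^(−λt), independent of s = 49.62.
P(X > 34) = e^(−1.1832) ≈ 0.306.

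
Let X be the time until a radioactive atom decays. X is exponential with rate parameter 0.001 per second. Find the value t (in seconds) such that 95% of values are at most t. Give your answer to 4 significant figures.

Set 1 − e^(−λt) = 0.95, so t = −ln(0.05)/λ = 2.9957/0.001 ≈ 2995.73 seconds.

2996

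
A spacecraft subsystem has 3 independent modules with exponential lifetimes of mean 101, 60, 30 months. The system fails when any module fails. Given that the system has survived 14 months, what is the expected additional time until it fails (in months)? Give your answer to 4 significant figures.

16.69

First-failure rate Σλ = 1/101 + 1/60 + 1/30 = 0.059901.
By memorylessness the expected residual is 1/Σλ = 16.6942 months, regardless of the 14 already elapsed.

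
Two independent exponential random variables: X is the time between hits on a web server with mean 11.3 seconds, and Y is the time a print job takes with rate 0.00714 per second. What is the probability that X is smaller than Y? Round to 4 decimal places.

0.9253

λ_1 = 1/11.3 = 0.0884956, λ_2 = 0.00714.
For independent exponentials, P(X < Y) = λ_1/(λ_1+λ_2) = 0.0884956/0.0956356 ≈ 0.9253.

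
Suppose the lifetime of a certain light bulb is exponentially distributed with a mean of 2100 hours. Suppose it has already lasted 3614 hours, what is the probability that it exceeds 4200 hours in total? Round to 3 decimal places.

The rate is λ = 1/2100 = 0.00047619 per hour.
P(X > s+t | X > s) = e^(−λ(s+t))/e^(−λs) = e^(−λt), independent of s = 3614.
P(X > 586) = e^(−0.27905) ≈ 0.757.

0.757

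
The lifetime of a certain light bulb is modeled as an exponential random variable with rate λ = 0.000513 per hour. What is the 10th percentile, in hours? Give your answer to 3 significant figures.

Set 1 − e^(−λt) = 0.1, so t = −ln(0.9)/λ = 0.10536/0.000513 ≈ 205.381 hours.

205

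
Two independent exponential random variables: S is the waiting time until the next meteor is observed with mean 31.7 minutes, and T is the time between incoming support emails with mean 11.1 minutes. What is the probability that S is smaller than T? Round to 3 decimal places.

λ_1 = 1/31.7 = 0.0315457, λ_2 = 1/11.1 = 0.0900901.
For independent exponentials, P(S < T) = λ_1/(λ_1+λ_2) = 0.0315457/0.121636 ≈ 0.259.

0.259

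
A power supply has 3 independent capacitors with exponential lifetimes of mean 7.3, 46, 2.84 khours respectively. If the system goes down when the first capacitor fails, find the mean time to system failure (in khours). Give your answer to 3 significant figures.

1.96

The first failure time is exponential with rate Σλ_i = 1/7.3 + 1/46 + 1/2.84 = 0.510838 per khour.
E[min] = 1/Σλ = 1/0.510838 = 1.95757 khours.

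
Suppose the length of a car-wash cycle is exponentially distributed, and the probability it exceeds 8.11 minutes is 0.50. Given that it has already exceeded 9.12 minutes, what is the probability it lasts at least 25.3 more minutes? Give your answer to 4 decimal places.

0.1151

From e^(−λ·8.11) = 0.50, λ = −ln(0.50)/8.11 = 0.0854682.
Memoryless: P(X > 9.12+25.3 | X > 9.12) = P(X > 25.3) = e^(−0.0854682·25.3) ≈ 0.1151.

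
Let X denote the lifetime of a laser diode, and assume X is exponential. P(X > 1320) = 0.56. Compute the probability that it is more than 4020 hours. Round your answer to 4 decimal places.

0.1710

e^(−λ·1320) = 0.56 ⇒ λ = −ln(0.56)/1320 = 0.000439256.
P(X > 4020) = e^(−0.000439256·4020) = e^(−1.7658) ≈ 0.1710.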